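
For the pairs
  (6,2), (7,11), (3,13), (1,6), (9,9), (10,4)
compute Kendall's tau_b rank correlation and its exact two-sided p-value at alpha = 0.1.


Step 1: Enumerate the 15 unordered pairs (i,j) with i<j and classify each by sign(x_j-x_i) * sign(y_j-y_i).
  (1,2):dx=+1,dy=+9->C; (1,3):dx=-3,dy=+11->D; (1,4):dx=-5,dy=+4->D; (1,5):dx=+3,dy=+7->C
  (1,6):dx=+4,dy=+2->C; (2,3):dx=-4,dy=+2->D; (2,4):dx=-6,dy=-5->C; (2,5):dx=+2,dy=-2->D
  (2,6):dx=+3,dy=-7->D; (3,4):dx=-2,dy=-7->C; (3,5):dx=+6,dy=-4->D; (3,6):dx=+7,dy=-9->D
  (4,5):dx=+8,dy=+3->C; (4,6):dx=+9,dy=-2->D; (5,6):dx=+1,dy=-5->D
Step 2: C = 6, D = 9, total pairs = 15.
Step 3: tau = (C - D)/(n(n-1)/2) = (6 - 9)/15 = -0.200000.
Step 4: Exact two-sided p-value (enumerate n! = 720 permutations of y under H0): p = 0.719444.
Step 5: alpha = 0.1. fail to reject H0.

tau_b = -0.2000 (C=6, D=9), p = 0.719444, fail to reject H0.


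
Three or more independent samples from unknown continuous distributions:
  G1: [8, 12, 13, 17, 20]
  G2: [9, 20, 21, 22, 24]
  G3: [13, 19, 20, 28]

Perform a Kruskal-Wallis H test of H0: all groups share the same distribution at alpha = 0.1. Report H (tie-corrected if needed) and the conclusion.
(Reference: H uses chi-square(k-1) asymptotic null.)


Step 1: Combine all N = 14 observations and assign midranks.
sorted (value, group, rank): (8,G1,1), (9,G2,2), (12,G1,3), (13,G1,4.5), (13,G3,4.5), (17,G1,6), (19,G3,7), (20,G1,9), (20,G2,9), (20,G3,9), (21,G2,11), (22,G2,12), (24,G2,13), (28,G3,14)
Step 2: Sum ranks within each group.
R_1 = 23.5 (n_1 = 5)
R_2 = 47 (n_2 = 5)
R_3 = 34.5 (n_3 = 4)
Step 3: H = 12/(N(N+1)) * sum(R_i^2/n_i) - 3(N+1)
     = 12/(14*15) * (23.5^2/5 + 47^2/5 + 34.5^2/4) - 3*15
     = 0.057143 * 849.812 - 45
     = 3.560714.
Step 4: Ties present; correction factor C = 1 - 30/(14^3 - 14) = 0.989011. Corrected H = 3.560714 / 0.989011 = 3.600278.
Step 5: Under H0, H ~ chi^2(2); p-value = 0.165276.
Step 6: alpha = 0.1. fail to reject H0.

H = 3.6003, df = 2, p = 0.165276, fail to reject H0.


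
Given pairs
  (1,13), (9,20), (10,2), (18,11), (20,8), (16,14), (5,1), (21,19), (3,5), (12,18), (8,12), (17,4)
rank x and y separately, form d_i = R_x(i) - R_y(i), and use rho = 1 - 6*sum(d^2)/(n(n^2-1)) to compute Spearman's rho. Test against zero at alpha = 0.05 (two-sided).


Step 1: Rank x and y separately (midranks; no ties here).
rank(x): 1->1, 9->5, 10->6, 18->10, 20->11, 16->8, 5->3, 21->12, 3->2, 12->7, 8->4, 17->9
rank(y): 13->8, 20->12, 2->2, 11->6, 8->5, 14->9, 1->1, 19->11, 5->4, 18->10, 12->7, 4->3
Step 2: d_i = R_x(i) - R_y(i); compute d_i^2.
  (1-8)^2=49, (5-12)^2=49, (6-2)^2=16, (10-6)^2=16, (11-5)^2=36, (8-9)^2=1, (3-1)^2=4, (12-11)^2=1, (2-4)^2=4, (7-10)^2=9, (4-7)^2=9, (9-3)^2=36
sum(d^2) = 230.
Step 3: rho = 1 - 6*230 / (12*(12^2 - 1)) = 1 - 1380/1716 = 0.195804.
Step 4: Under H0, t = rho * sqrt((n-2)/(1-rho^2)) = 0.6314 ~ t(10).
Step 5: Two-sided p-value from the t-distribution with 10 df = 0.541936.
Step 6: alpha = 0.05. fail to reject H0.

rho = 0.1958, p = 0.541936, fail to reject H0 at alpha = 0.05.


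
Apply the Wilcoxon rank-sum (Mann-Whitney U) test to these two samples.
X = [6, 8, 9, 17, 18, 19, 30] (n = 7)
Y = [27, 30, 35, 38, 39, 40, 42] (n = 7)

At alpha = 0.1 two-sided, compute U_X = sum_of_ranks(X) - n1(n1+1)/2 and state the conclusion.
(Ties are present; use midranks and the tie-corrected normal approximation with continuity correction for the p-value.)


Step 1: Combine and sort all 14 observations; assign midranks.
sorted (value, group): (6,X), (8,X), (9,X), (17,X), (18,X), (19,X), (27,Y), (30,X), (30,Y), (35,Y), (38,Y), (39,Y), (40,Y), (42,Y)
ranks: 6->1, 8->2, 9->3, 17->4, 18->5, 19->6, 27->7, 30->8.5, 30->8.5, 35->10, 38->11, 39->12, 40->13, 42->14
Step 2: Rank sum for X: R1 = 1 + 2 + 3 + 4 + 5 + 6 + 8.5 = 29.5.
Step 3: U_X = R1 - n1(n1+1)/2 = 29.5 - 7*8/2 = 29.5 - 28 = 1.5.
       U_Y = n1*n2 - U_X = 49 - 1.5 = 47.5.
Step 4: Ties are present, so use the tie-corrected normal approximation (with continuity correction) for the p-value.
Step 5: p-value = 0.004001; compare to alpha = 0.1. reject H0.

U_X = 1.5, p = 0.004001, reject H0 at alpha = 0.1.


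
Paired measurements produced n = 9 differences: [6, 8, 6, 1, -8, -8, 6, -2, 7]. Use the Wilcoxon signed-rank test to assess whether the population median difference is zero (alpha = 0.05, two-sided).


Step 1: Drop any zero differences (none here) and take |d_i|.
|d| = [6, 8, 6, 1, 8, 8, 6, 2, 7]
Step 2: Midrank |d_i| (ties get averaged ranks).
ranks: |6|->4, |8|->8, |6|->4, |1|->1, |8|->8, |8|->8, |6|->4, |2|->2, |7|->6
Step 3: Attach original signs; sum ranks with positive sign and with negative sign.
W+ = 4 + 8 + 4 + 1 + 4 + 6 = 27
W- = 8 + 8 + 2 = 18
(Check: W+ + W- = 45 should equal n(n+1)/2 = 45.)
Step 4: Test statistic W = min(W+, W-) = 18.
Step 5: Ties in |d|, so use the tie-corrected normal approximation.
        E[W] = n(n+1)/4 = 9*10/4 = 22.5.
        Tie groups: |d|=6 (t=3), |d|=8 (t=3); sum(t^3 - t) = 48.
        Var[W] = n(n+1)(2n+1)/24 - sum(t^3-t)/48 = 1710/24 - 48/48 = 70.25.
        z = (W - E[W]) / sqrt(Var[W]) = (18 - 22.5) / 8.3815 = -0.5369.
        Two-sided p = 2*Phi(z) = 0.591340.
Step 6: alpha = 0.05. fail to reject H0.

W+ = 27, W- = 18, W = min = 18, p = 0.591340, fail to reject H0.


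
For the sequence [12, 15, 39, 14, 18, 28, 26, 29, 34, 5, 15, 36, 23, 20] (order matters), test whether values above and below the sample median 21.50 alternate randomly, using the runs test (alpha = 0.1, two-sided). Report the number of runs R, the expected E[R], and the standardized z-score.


Step 1: Compute median = 21.50; label A = above, B = below.
Labels in order: BBABBAAAABBAAB  (n_A = 7, n_B = 7)
Step 2: Count runs R = 7.
Step 3: Under H0 (random ordering), E[R] = 2*n_A*n_B/(n_A+n_B) + 1 = 2*7*7/14 + 1 = 8.0000.
        Var[R] = 2*n_A*n_B*(2*n_A*n_B - n_A - n_B) / ((n_A+n_B)^2 * (n_A+n_B-1)) = 8232/2548 = 3.2308.
        SD[R] = 1.7974.
Step 4: Continuity-corrected z = (R + 0.5 - E[R]) / SD[R] = (7 + 0.5 - 8.0000) / 1.7974 = -0.2782.
Step 5: Two-sided p-value via normal approximation = 2*(1 - Phi(|z|)) = 0.780879.
Step 6: alpha = 0.1. fail to reject H0.

R = 7, z = -0.2782, p = 0.780879, fail to reject H0.


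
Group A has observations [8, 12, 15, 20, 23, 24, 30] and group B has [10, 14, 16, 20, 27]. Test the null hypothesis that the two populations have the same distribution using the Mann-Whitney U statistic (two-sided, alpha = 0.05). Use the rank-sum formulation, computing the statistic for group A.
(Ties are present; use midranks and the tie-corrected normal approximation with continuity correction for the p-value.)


Step 1: Combine and sort all 12 observations; assign midranks.
sorted (value, group): (8,X), (10,Y), (12,X), (14,Y), (15,X), (16,Y), (20,X), (20,Y), (23,X), (24,X), (27,Y), (30,X)
ranks: 8->1, 10->2, 12->3, 14->4, 15->5, 16->6, 20->7.5, 20->7.5, 23->9, 24->10, 27->11, 30->12
Step 2: Rank sum for X: R1 = 1 + 3 + 5 + 7.5 + 9 + 10 + 12 = 47.5.
Step 3: U_X = R1 - n1(n1+1)/2 = 47.5 - 7*8/2 = 47.5 - 28 = 19.5.
       U_Y = n1*n2 - U_X = 35 - 19.5 = 15.5.
Step 4: Ties are present, so use the tie-corrected normal approximation (with continuity correction) for the p-value.
Step 5: p-value = 0.807210; compare to alpha = 0.05. fail to reject H0.

U_X = 19.5, p = 0.807210, fail to reject H0 at alpha = 0.05.


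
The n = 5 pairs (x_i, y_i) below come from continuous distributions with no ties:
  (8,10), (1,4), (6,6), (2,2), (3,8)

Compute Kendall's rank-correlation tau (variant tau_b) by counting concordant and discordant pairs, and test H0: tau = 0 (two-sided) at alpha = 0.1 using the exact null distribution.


Step 1: Enumerate the 10 unordered pairs (i,j) with i<j and classify each by sign(x_j-x_i) * sign(y_j-y_i).
  (1,2):dx=-7,dy=-6->C; (1,3):dx=-2,dy=-4->C; (1,4):dx=-6,dy=-8->C; (1,5):dx=-5,dy=-2->C
  (2,3):dx=+5,dy=+2->C; (2,4):dx=+1,dy=-2->D; (2,5):dx=+2,dy=+4->C; (3,4):dx=-4,dy=-4->C
  (3,5):dx=-3,dy=+2->D; (4,5):dx=+1,dy=+6->C
Step 2: C = 8, D = 2, total pairs = 10.
Step 3: tau = (C - D)/(n(n-1)/2) = (8 - 2)/10 = 0.600000.
Step 4: Exact two-sided p-value (enumerate n! = 120 permutations of y under H0): p = 0.233333.
Step 5: alpha = 0.1. fail to reject H0.

tau_b = 0.6000 (C=8, D=2), p = 0.233333, fail to reject H0.


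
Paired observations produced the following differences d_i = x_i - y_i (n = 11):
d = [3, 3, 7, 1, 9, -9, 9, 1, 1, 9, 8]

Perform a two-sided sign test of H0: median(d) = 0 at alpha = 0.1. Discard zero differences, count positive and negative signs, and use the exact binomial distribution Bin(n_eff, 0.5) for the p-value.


Step 1: Discard zero differences. Original n = 11; n_eff = number of nonzero differences = 11.
Nonzero differences (with sign): +3, +3, +7, +1, +9, -9, +9, +1, +1, +9, +8
Step 2: Count signs: positive = 10, negative = 1.
Step 3: Under H0: P(positive) = 0.5, so the number of positives S ~ Bin(11, 0.5).
Step 4: Two-sided exact p-value = sum of Bin(11,0.5) probabilities at or below the observed probability = 0.011719.
Step 5: alpha = 0.1. reject H0.

n_eff = 11, pos = 10, neg = 1, p = 0.011719, reject H0.


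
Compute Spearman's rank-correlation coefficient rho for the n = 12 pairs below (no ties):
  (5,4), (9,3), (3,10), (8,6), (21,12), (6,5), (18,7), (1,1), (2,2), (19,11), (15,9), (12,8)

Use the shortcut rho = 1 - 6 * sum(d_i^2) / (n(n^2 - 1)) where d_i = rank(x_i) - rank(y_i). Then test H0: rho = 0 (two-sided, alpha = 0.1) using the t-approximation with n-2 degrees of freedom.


Step 1: Rank x and y separately (midranks; no ties here).
rank(x): 5->4, 9->7, 3->3, 8->6, 21->12, 6->5, 18->10, 1->1, 2->2, 19->11, 15->9, 12->8
rank(y): 4->4, 3->3, 10->10, 6->6, 12->12, 5->5, 7->7, 1->1, 2->2, 11->11, 9->9, 8->8
Step 2: d_i = R_x(i) - R_y(i); compute d_i^2.
  (4-4)^2=0, (7-3)^2=16, (3-10)^2=49, (6-6)^2=0, (12-12)^2=0, (5-5)^2=0, (10-7)^2=9, (1-1)^2=0, (2-2)^2=0, (11-11)^2=0, (9-9)^2=0, (8-8)^2=0
sum(d^2) = 74.
Step 3: rho = 1 - 6*74 / (12*(12^2 - 1)) = 1 - 444/1716 = 0.741259.
Step 4: Under H0, t = rho * sqrt((n-2)/(1-rho^2)) = 3.4923 ~ t(10).
Step 5: Two-sided p-value from the t-distribution with 10 df = 0.005801.
Step 6: alpha = 0.1. reject H0.

rho = 0.7413, p = 0.005801, reject H0 at alpha = 0.1.


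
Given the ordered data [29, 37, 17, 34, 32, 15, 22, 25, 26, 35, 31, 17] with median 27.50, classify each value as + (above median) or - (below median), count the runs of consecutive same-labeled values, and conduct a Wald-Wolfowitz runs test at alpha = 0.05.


Step 1: Compute median = 27.50; label A = above, B = below.
Labels in order: AABAABBBBAAB  (n_A = 6, n_B = 6)
Step 2: Count runs R = 6.
Step 3: Under H0 (random ordering), E[R] = 2*n_A*n_B/(n_A+n_B) + 1 = 2*6*6/12 + 1 = 7.0000.
        Var[R] = 2*n_A*n_B*(2*n_A*n_B - n_A - n_B) / ((n_A+n_B)^2 * (n_A+n_B-1)) = 4320/1584 = 2.7273.
        SD[R] = 1.6514.
Step 4: Continuity-corrected z = (R + 0.5 - E[R]) / SD[R] = (6 + 0.5 - 7.0000) / 1.6514 = -0.3028.
Step 5: Two-sided p-value via normal approximation = 2*(1 - Phi(|z|)) = 0.762069.
Step 6: alpha = 0.05. fail to reject H0.

R = 6, z = -0.3028, p = 0.762069, fail to reject H0.


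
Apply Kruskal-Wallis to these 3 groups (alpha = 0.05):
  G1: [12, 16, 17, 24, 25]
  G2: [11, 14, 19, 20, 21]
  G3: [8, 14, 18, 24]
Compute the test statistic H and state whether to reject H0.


Step 1: Combine all N = 14 observations and assign midranks.
sorted (value, group, rank): (8,G3,1), (11,G2,2), (12,G1,3), (14,G2,4.5), (14,G3,4.5), (16,G1,6), (17,G1,7), (18,G3,8), (19,G2,9), (20,G2,10), (21,G2,11), (24,G1,12.5), (24,G3,12.5), (25,G1,14)
Step 2: Sum ranks within each group.
R_1 = 42.5 (n_1 = 5)
R_2 = 36.5 (n_2 = 5)
R_3 = 26 (n_3 = 4)
Step 3: H = 12/(N(N+1)) * sum(R_i^2/n_i) - 3(N+1)
     = 12/(14*15) * (42.5^2/5 + 36.5^2/5 + 26^2/4) - 3*15
     = 0.057143 * 796.7 - 45
     = 0.525714.
Step 4: Ties present; correction factor C = 1 - 12/(14^3 - 14) = 0.995604. Corrected H = 0.525714 / 0.995604 = 0.528035.
Step 5: Under H0, H ~ chi^2(2); p-value = 0.767960.
Step 6: alpha = 0.05. fail to reject H0.

H = 0.5280, df = 2, p = 0.767960, fail to reject H0.


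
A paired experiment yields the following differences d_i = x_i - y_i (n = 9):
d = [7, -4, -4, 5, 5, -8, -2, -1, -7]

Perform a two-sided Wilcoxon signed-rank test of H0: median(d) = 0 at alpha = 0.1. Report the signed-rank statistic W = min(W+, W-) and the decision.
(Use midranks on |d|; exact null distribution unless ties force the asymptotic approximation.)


Step 1: Drop any zero differences (none here) and take |d_i|.
|d| = [7, 4, 4, 5, 5, 8, 2, 1, 7]
Step 2: Midrank |d_i| (ties get averaged ranks).
ranks: |7|->7.5, |4|->3.5, |4|->3.5, |5|->5.5, |5|->5.5, |8|->9, |2|->2, |1|->1, |7|->7.5
Step 3: Attach original signs; sum ranks with positive sign and with negative sign.
W+ = 7.5 + 5.5 + 5.5 = 18.5
W- = 3.5 + 3.5 + 9 + 2 + 1 + 7.5 = 26.5
(Check: W+ + W- = 45 should equal n(n+1)/2 = 45.)
Step 4: Test statistic W = min(W+, W-) = 18.5.
Step 5: Ties in |d|, so use the tie-corrected normal approximation.
        E[W] = n(n+1)/4 = 9*10/4 = 22.5.
        Tie groups: |d|=4 (t=2), |d|=5 (t=2), |d|=7 (t=2); sum(t^3 - t) = 18.
        Var[W] = n(n+1)(2n+1)/24 - sum(t^3-t)/48 = 1710/24 - 18/48 = 70.875.
        z = (W - E[W]) / sqrt(Var[W]) = (18.5 - 22.5) / 8.4187 = -0.4751.
        Two-sided p = 2*Phi(z) = 0.634694.
Step 6: alpha = 0.1. fail to reject H0.

W+ = 18.5, W- = 26.5, W = min = 18.5, p = 0.634694, fail to reject H0.


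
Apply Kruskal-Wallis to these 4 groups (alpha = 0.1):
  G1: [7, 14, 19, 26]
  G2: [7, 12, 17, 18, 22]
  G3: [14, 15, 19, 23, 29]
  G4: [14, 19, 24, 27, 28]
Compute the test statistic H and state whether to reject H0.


Step 1: Combine all N = 19 observations and assign midranks.
sorted (value, group, rank): (7,G1,1.5), (7,G2,1.5), (12,G2,3), (14,G1,5), (14,G3,5), (14,G4,5), (15,G3,7), (17,G2,8), (18,G2,9), (19,G1,11), (19,G3,11), (19,G4,11), (22,G2,13), (23,G3,14), (24,G4,15), (26,G1,16), (27,G4,17), (28,G4,18), (29,G3,19)
Step 2: Sum ranks within each group.
R_1 = 33.5 (n_1 = 4)
R_2 = 34.5 (n_2 = 5)
R_3 = 56 (n_3 = 5)
R_4 = 66 (n_4 = 5)
Step 3: H = 12/(N(N+1)) * sum(R_i^2/n_i) - 3(N+1)
     = 12/(19*20) * (33.5^2/4 + 34.5^2/5 + 56^2/5 + 66^2/5) - 3*20
     = 0.031579 * 2017.01 - 60
     = 3.695132.
Step 4: Ties present; correction factor C = 1 - 54/(19^3 - 19) = 0.992105. Corrected H = 3.695132 / 0.992105 = 3.724536.
Step 5: Under H0, H ~ chi^2(3); p-value = 0.292787.
Step 6: alpha = 0.1. fail to reject H0.

H = 3.7245, df = 3, p = 0.292787, fail to reject H0.


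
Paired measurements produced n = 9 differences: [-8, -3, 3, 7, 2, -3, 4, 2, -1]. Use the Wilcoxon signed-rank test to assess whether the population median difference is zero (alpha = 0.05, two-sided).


Step 1: Drop any zero differences (none here) and take |d_i|.
|d| = [8, 3, 3, 7, 2, 3, 4, 2, 1]
Step 2: Midrank |d_i| (ties get averaged ranks).
ranks: |8|->9, |3|->5, |3|->5, |7|->8, |2|->2.5, |3|->5, |4|->7, |2|->2.5, |1|->1
Step 3: Attach original signs; sum ranks with positive sign and with negative sign.
W+ = 5 + 8 + 2.5 + 7 + 2.5 = 25
W- = 9 + 5 + 5 + 1 = 20
(Check: W+ + W- = 45 should equal n(n+1)/2 = 45.)
Step 4: Test statistic W = min(W+, W-) = 20.
Step 5: Ties in |d|, so use the tie-corrected normal approximation.
        E[W] = n(n+1)/4 = 9*10/4 = 22.5.
        Tie groups: |d|=2 (t=2), |d|=3 (t=3); sum(t^3 - t) = 30.
        Var[W] = n(n+1)(2n+1)/24 - sum(t^3-t)/48 = 1710/24 - 30/48 = 70.625.
        z = (W - E[W]) / sqrt(Var[W]) = (20 - 22.5) / 8.4039 = -0.2975.
        Two-sided p = 2*Phi(z) = 0.766099.
Step 6: alpha = 0.05. fail to reject H0.

W+ = 25, W- = 20, W = min = 20, p = 0.766099, fail to reject H0.


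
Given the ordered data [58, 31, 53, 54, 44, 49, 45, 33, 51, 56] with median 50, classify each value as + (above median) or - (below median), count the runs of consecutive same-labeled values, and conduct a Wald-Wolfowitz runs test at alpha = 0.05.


Step 1: Compute median = 50; label A = above, B = below.
Labels in order: ABAABBBBAA  (n_A = 5, n_B = 5)
Step 2: Count runs R = 5.
Step 3: Under H0 (random ordering), E[R] = 2*n_A*n_B/(n_A+n_B) + 1 = 2*5*5/10 + 1 = 6.0000.
        Var[R] = 2*n_A*n_B*(2*n_A*n_B - n_A - n_B) / ((n_A+n_B)^2 * (n_A+n_B-1)) = 2000/900 = 2.2222.
        SD[R] = 1.4907.
Step 4: Continuity-corrected z = (R + 0.5 - E[R]) / SD[R] = (5 + 0.5 - 6.0000) / 1.4907 = -0.3354.
Step 5: Two-sided p-value via normal approximation = 2*(1 - Phi(|z|)) = 0.737316.
Step 6: alpha = 0.05. fail to reject H0.

R = 5, z = -0.3354, p = 0.737316, fail to reject H0.


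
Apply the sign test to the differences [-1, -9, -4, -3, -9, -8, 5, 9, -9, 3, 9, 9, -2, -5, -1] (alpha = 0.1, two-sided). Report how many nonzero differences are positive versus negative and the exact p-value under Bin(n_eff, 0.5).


Step 1: Discard zero differences. Original n = 15; n_eff = number of nonzero differences = 15.
Nonzero differences (with sign): -1, -9, -4, -3, -9, -8, +5, +9, -9, +3, +9, +9, -2, -5, -1
Step 2: Count signs: positive = 5, negative = 10.
Step 3: Under H0: P(positive) = 0.5, so the number of positives S ~ Bin(15, 0.5).
Step 4: Two-sided exact p-value = sum of Bin(15,0.5) probabilities at or below the observed probability = 0.301758.
Step 5: alpha = 0.1. fail to reject H0.

n_eff = 15, pos = 5, neg = 10, p = 0.301758, fail to reject H0.


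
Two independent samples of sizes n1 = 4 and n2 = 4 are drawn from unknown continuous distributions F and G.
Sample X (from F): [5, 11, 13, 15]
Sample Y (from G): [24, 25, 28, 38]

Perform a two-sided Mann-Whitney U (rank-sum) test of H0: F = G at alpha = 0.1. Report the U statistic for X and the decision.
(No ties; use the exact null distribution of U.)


Step 1: Combine and sort all 8 observations; assign midranks.
sorted (value, group): (5,X), (11,X), (13,X), (15,X), (24,Y), (25,Y), (28,Y), (38,Y)
ranks: 5->1, 11->2, 13->3, 15->4, 24->5, 25->6, 28->7, 38->8
Step 2: Rank sum for X: R1 = 1 + 2 + 3 + 4 = 10.
Step 3: U_X = R1 - n1(n1+1)/2 = 10 - 4*5/2 = 10 - 10 = 0.
       U_Y = n1*n2 - U_X = 16 - 0 = 16.
Step 4: No ties, so the exact null distribution of U (based on enumerating the C(8,4) = 70 equally likely rank assignments) gives the two-sided p-value.
Step 5: p-value = 0.028571; compare to alpha = 0.1. reject H0.

U_X = 0, p = 0.028571, reject H0 at alpha = 0.1.


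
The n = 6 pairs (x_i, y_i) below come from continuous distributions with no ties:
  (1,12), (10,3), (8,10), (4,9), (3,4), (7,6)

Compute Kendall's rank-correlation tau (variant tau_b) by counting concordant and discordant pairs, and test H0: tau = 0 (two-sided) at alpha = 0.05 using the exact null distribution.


Step 1: Enumerate the 15 unordered pairs (i,j) with i<j and classify each by sign(x_j-x_i) * sign(y_j-y_i).
  (1,2):dx=+9,dy=-9->D; (1,3):dx=+7,dy=-2->D; (1,4):dx=+3,dy=-3->D; (1,5):dx=+2,dy=-8->D
  (1,6):dx=+6,dy=-6->D; (2,3):dx=-2,dy=+7->D; (2,4):dx=-6,dy=+6->D; (2,5):dx=-7,dy=+1->D
  (2,6):dx=-3,dy=+3->D; (3,4):dx=-4,dy=-1->C; (3,5):dx=-5,dy=-6->C; (3,6):dx=-1,dy=-4->C
  (4,5):dx=-1,dy=-5->C; (4,6):dx=+3,dy=-3->D; (5,6):dx=+4,dy=+2->C
Step 2: C = 5, D = 10, total pairs = 15.
Step 3: tau = (C - D)/(n(n-1)/2) = (5 - 10)/15 = -0.333333.
Step 4: Exact two-sided p-value (enumerate n! = 720 permutations of y under H0): p = 0.469444.
Step 5: alpha = 0.05. fail to reject H0.

tau_b = -0.3333 (C=5, D=10), p = 0.469444, fail to reject H0.


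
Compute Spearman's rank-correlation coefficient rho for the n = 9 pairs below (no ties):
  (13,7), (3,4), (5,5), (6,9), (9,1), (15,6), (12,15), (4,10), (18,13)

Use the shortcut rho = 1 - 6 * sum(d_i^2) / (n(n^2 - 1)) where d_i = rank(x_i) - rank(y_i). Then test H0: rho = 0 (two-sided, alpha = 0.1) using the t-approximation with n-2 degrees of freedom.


Step 1: Rank x and y separately (midranks; no ties here).
rank(x): 13->7, 3->1, 5->3, 6->4, 9->5, 15->8, 12->6, 4->2, 18->9
rank(y): 7->5, 4->2, 5->3, 9->6, 1->1, 6->4, 15->9, 10->7, 13->8
Step 2: d_i = R_x(i) - R_y(i); compute d_i^2.
  (7-5)^2=4, (1-2)^2=1, (3-3)^2=0, (4-6)^2=4, (5-1)^2=16, (8-4)^2=16, (6-9)^2=9, (2-7)^2=25, (9-8)^2=1
sum(d^2) = 76.
Step 3: rho = 1 - 6*76 / (9*(9^2 - 1)) = 1 - 456/720 = 0.366667.
Step 4: Under H0, t = rho * sqrt((n-2)/(1-rho^2)) = 1.0427 ~ t(7).
Step 5: Two-sided p-value from the t-distribution with 7 df = 0.331740.
Step 6: alpha = 0.1. fail to reject H0.

rho = 0.3667, p = 0.331740, fail to reject H0 at alpha = 0.1.


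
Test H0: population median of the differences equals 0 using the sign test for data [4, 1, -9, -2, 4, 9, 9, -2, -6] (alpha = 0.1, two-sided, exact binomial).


Step 1: Discard zero differences. Original n = 9; n_eff = number of nonzero differences = 9.
Nonzero differences (with sign): +4, +1, -9, -2, +4, +9, +9, -2, -6
Step 2: Count signs: positive = 5, negative = 4.
Step 3: Under H0: P(positive) = 0.5, so the number of positives S ~ Bin(9, 0.5).
Step 4: Two-sided exact p-value = sum of Bin(9,0.5) probabilities at or below the observed probability = 1.000000.
Step 5: alpha = 0.1. fail to reject H0.

n_eff = 9, pos = 5, neg = 4, p = 1.000000, fail to reject H0.


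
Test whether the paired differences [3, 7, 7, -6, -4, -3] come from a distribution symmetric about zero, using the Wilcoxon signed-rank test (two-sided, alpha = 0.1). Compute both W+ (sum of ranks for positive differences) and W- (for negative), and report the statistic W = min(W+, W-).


Step 1: Drop any zero differences (none here) and take |d_i|.
|d| = [3, 7, 7, 6, 4, 3]
Step 2: Midrank |d_i| (ties get averaged ranks).
ranks: |3|->1.5, |7|->5.5, |7|->5.5, |6|->4, |4|->3, |3|->1.5
Step 3: Attach original signs; sum ranks with positive sign and with negative sign.
W+ = 1.5 + 5.5 + 5.5 = 12.5
W- = 4 + 3 + 1.5 = 8.5
(Check: W+ + W- = 21 should equal n(n+1)/2 = 21.)
Step 4: Test statistic W = min(W+, W-) = 8.5.
Step 5: Ties in |d|, so use the tie-corrected normal approximation.
        E[W] = n(n+1)/4 = 6*7/4 = 10.5.
        Tie groups: |d|=3 (t=2), |d|=7 (t=2); sum(t^3 - t) = 12.
        Var[W] = n(n+1)(2n+1)/24 - sum(t^3-t)/48 = 546/24 - 12/48 = 22.5.
        z = (W - E[W]) / sqrt(Var[W]) = (8.5 - 10.5) / 4.7434 = -0.4216.
        Two-sided p = 2*Phi(z) = 0.673290.
Step 6: alpha = 0.1. fail to reject H0.

W+ = 12.5, W- = 8.5, W = min = 8.5, p = 0.673290, fail to reject H0.


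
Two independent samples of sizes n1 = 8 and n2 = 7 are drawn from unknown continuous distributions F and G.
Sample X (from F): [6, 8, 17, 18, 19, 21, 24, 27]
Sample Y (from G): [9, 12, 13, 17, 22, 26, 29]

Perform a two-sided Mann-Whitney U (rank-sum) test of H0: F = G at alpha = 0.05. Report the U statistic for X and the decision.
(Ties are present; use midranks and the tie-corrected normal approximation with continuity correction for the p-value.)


Step 1: Combine and sort all 15 observations; assign midranks.
sorted (value, group): (6,X), (8,X), (9,Y), (12,Y), (13,Y), (17,X), (17,Y), (18,X), (19,X), (21,X), (22,Y), (24,X), (26,Y), (27,X), (29,Y)
ranks: 6->1, 8->2, 9->3, 12->4, 13->5, 17->6.5, 17->6.5, 18->8, 19->9, 21->10, 22->11, 24->12, 26->13, 27->14, 29->15
Step 2: Rank sum for X: R1 = 1 + 2 + 6.5 + 8 + 9 + 10 + 12 + 14 = 62.5.
Step 3: U_X = R1 - n1(n1+1)/2 = 62.5 - 8*9/2 = 62.5 - 36 = 26.5.
       U_Y = n1*n2 - U_X = 56 - 26.5 = 29.5.
Step 4: Ties are present, so use the tie-corrected normal approximation (with continuity correction) for the p-value.
Step 5: p-value = 0.907786; compare to alpha = 0.05. fail to reject H0.

U_X = 26.5, p = 0.907786, fail to reject H0 at alpha = 0.05.


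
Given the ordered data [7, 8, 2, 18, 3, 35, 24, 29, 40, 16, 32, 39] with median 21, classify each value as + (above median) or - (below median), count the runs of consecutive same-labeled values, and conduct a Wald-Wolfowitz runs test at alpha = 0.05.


Step 1: Compute median = 21; label A = above, B = below.
Labels in order: BBBBBAAAABAA  (n_A = 6, n_B = 6)
Step 2: Count runs R = 4.
Step 3: Under H0 (random ordering), E[R] = 2*n_A*n_B/(n_A+n_B) + 1 = 2*6*6/12 + 1 = 7.0000.
        Var[R] = 2*n_A*n_B*(2*n_A*n_B - n_A - n_B) / ((n_A+n_B)^2 * (n_A+n_B-1)) = 4320/1584 = 2.7273.
        SD[R] = 1.6514.
Step 4: Continuity-corrected z = (R + 0.5 - E[R]) / SD[R] = (4 + 0.5 - 7.0000) / 1.6514 = -1.5138.
Step 5: Two-sided p-value via normal approximation = 2*(1 - Phi(|z|)) = 0.130070.
Step 6: alpha = 0.05. fail to reject H0.

R = 4, z = -1.5138, p = 0.130070, fail to reject H0.


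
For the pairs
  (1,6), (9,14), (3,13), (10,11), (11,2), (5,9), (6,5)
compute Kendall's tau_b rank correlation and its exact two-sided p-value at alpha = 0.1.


Step 1: Enumerate the 21 unordered pairs (i,j) with i<j and classify each by sign(x_j-x_i) * sign(y_j-y_i).
  (1,2):dx=+8,dy=+8->C; (1,3):dx=+2,dy=+7->C; (1,4):dx=+9,dy=+5->C; (1,5):dx=+10,dy=-4->D
  (1,6):dx=+4,dy=+3->C; (1,7):dx=+5,dy=-1->D; (2,3):dx=-6,dy=-1->C; (2,4):dx=+1,dy=-3->D
  (2,5):dx=+2,dy=-12->D; (2,6):dx=-4,dy=-5->C; (2,7):dx=-3,dy=-9->C; (3,4):dx=+7,dy=-2->D
  (3,5):dx=+8,dy=-11->D; (3,6):dx=+2,dy=-4->D; (3,7):dx=+3,dy=-8->D; (4,5):dx=+1,dy=-9->D
  (4,6):dx=-5,dy=-2->C; (4,7):dx=-4,dy=-6->C; (5,6):dx=-6,dy=+7->D; (5,7):dx=-5,dy=+3->D
  (6,7):dx=+1,dy=-4->D
Step 2: C = 9, D = 12, total pairs = 21.
Step 3: tau = (C - D)/(n(n-1)/2) = (9 - 12)/21 = -0.142857.
Step 4: Exact two-sided p-value (enumerate n! = 5040 permutations of y under H0): p = 0.772619.
Step 5: alpha = 0.1. fail to reject H0.

tau_b = -0.1429 (C=9, D=12), p = 0.772619, fail to reject H0.


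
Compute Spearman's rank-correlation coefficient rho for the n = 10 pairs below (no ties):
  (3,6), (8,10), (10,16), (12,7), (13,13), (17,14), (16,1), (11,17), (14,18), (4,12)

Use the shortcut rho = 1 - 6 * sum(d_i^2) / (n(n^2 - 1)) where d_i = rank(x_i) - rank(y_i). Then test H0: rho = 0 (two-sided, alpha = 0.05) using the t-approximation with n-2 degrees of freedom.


Step 1: Rank x and y separately (midranks; no ties here).
rank(x): 3->1, 8->3, 10->4, 12->6, 13->7, 17->10, 16->9, 11->5, 14->8, 4->2
rank(y): 6->2, 10->4, 16->8, 7->3, 13->6, 14->7, 1->1, 17->9, 18->10, 12->5
Step 2: d_i = R_x(i) - R_y(i); compute d_i^2.
  (1-2)^2=1, (3-4)^2=1, (4-8)^2=16, (6-3)^2=9, (7-6)^2=1, (10-7)^2=9, (9-1)^2=64, (5-9)^2=16, (8-10)^2=4, (2-5)^2=9
sum(d^2) = 130.
Step 3: rho = 1 - 6*130 / (10*(10^2 - 1)) = 1 - 780/990 = 0.212121.
Step 4: Under H0, t = rho * sqrt((n-2)/(1-rho^2)) = 0.6139 ~ t(8).
Step 5: Two-sided p-value from the t-distribution with 8 df = 0.556306.
Step 6: alpha = 0.05. fail to reject H0.

rho = 0.2121, p = 0.556306, fail to reject H0 at alpha = 0.05.


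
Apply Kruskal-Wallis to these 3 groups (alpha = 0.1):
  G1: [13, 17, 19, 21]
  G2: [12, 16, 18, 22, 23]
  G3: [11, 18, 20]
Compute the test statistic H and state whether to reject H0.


Step 1: Combine all N = 12 observations and assign midranks.
sorted (value, group, rank): (11,G3,1), (12,G2,2), (13,G1,3), (16,G2,4), (17,G1,5), (18,G2,6.5), (18,G3,6.5), (19,G1,8), (20,G3,9), (21,G1,10), (22,G2,11), (23,G2,12)
Step 2: Sum ranks within each group.
R_1 = 26 (n_1 = 4)
R_2 = 35.5 (n_2 = 5)
R_3 = 16.5 (n_3 = 3)
Step 3: H = 12/(N(N+1)) * sum(R_i^2/n_i) - 3(N+1)
     = 12/(12*13) * (26^2/4 + 35.5^2/5 + 16.5^2/3) - 3*13
     = 0.076923 * 511.8 - 39
     = 0.369231.
Step 4: Ties present; correction factor C = 1 - 6/(12^3 - 12) = 0.996503. Corrected H = 0.369231 / 0.996503 = 0.370526.
Step 5: Under H0, H ~ chi^2(2); p-value = 0.830886.
Step 6: alpha = 0.1. fail to reject H0.

H = 0.3705, df = 2, p = 0.830886, fail to reject H0.


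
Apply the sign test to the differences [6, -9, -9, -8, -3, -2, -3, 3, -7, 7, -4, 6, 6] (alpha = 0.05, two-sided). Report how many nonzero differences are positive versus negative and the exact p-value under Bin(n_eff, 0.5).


Step 1: Discard zero differences. Original n = 13; n_eff = number of nonzero differences = 13.
Nonzero differences (with sign): +6, -9, -9, -8, -3, -2, -3, +3, -7, +7, -4, +6, +6
Step 2: Count signs: positive = 5, negative = 8.
Step 3: Under H0: P(positive) = 0.5, so the number of positives S ~ Bin(13, 0.5).
Step 4: Two-sided exact p-value = sum of Bin(13,0.5) probabilities at or below the observed probability = 0.581055.
Step 5: alpha = 0.05. fail to reject H0.

n_eff = 13, pos = 5, neg = 8, p = 0.581055, fail to reject H0.


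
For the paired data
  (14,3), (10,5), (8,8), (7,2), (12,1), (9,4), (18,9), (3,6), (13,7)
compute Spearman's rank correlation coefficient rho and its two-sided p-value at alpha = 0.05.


Step 1: Rank x and y separately (midranks; no ties here).
rank(x): 14->8, 10->5, 8->3, 7->2, 12->6, 9->4, 18->9, 3->1, 13->7
rank(y): 3->3, 5->5, 8->8, 2->2, 1->1, 4->4, 9->9, 6->6, 7->7
Step 2: d_i = R_x(i) - R_y(i); compute d_i^2.
  (8-3)^2=25, (5-5)^2=0, (3-8)^2=25, (2-2)^2=0, (6-1)^2=25, (4-4)^2=0, (9-9)^2=0, (1-6)^2=25, (7-7)^2=0
sum(d^2) = 100.
Step 3: rho = 1 - 6*100 / (9*(9^2 - 1)) = 1 - 600/720 = 0.166667.
Step 4: Under H0, t = rho * sqrt((n-2)/(1-rho^2)) = 0.4472 ~ t(7).
Step 5: Two-sided p-value from the t-distribution with 7 df = 0.668231.
Step 6: alpha = 0.05. fail to reject H0.

rho = 0.1667, p = 0.668231, fail to reject H0 at alpha = 0.05.


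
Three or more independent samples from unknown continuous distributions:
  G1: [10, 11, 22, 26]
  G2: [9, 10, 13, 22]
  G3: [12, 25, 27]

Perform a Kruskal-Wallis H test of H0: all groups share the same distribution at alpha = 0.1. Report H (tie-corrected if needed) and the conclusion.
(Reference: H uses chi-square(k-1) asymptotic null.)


Step 1: Combine all N = 11 observations and assign midranks.
sorted (value, group, rank): (9,G2,1), (10,G1,2.5), (10,G2,2.5), (11,G1,4), (12,G3,5), (13,G2,6), (22,G1,7.5), (22,G2,7.5), (25,G3,9), (26,G1,10), (27,G3,11)
Step 2: Sum ranks within each group.
R_1 = 24 (n_1 = 4)
R_2 = 17 (n_2 = 4)
R_3 = 25 (n_3 = 3)
Step 3: H = 12/(N(N+1)) * sum(R_i^2/n_i) - 3(N+1)
     = 12/(11*12) * (24^2/4 + 17^2/4 + 25^2/3) - 3*12
     = 0.090909 * 424.583 - 36
     = 2.598485.
Step 4: Ties present; correction factor C = 1 - 12/(11^3 - 11) = 0.990909. Corrected H = 2.598485 / 0.990909 = 2.622324.
Step 5: Under H0, H ~ chi^2(2); p-value = 0.269507.
Step 6: alpha = 0.1. fail to reject H0.

H = 2.6223, df = 2, p = 0.269507, fail to reject H0.


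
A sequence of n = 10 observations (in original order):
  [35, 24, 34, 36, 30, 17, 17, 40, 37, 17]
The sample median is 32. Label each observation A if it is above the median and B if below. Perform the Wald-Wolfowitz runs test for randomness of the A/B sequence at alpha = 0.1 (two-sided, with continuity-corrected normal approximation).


Step 1: Compute median = 32; label A = above, B = below.
Labels in order: ABAABBBAAB  (n_A = 5, n_B = 5)
Step 2: Count runs R = 6.
Step 3: Under H0 (random ordering), E[R] = 2*n_A*n_B/(n_A+n_B) + 1 = 2*5*5/10 + 1 = 6.0000.
        Var[R] = 2*n_A*n_B*(2*n_A*n_B - n_A - n_B) / ((n_A+n_B)^2 * (n_A+n_B-1)) = 2000/900 = 2.2222.
        SD[R] = 1.4907.
Step 4: R = E[R], so z = 0 with no continuity correction.
Step 5: Two-sided p-value via normal approximation = 2*(1 - Phi(|z|)) = 1.000000.
Step 6: alpha = 0.1. fail to reject H0.

R = 6, z = 0.0000, p = 1.000000, fail to reject H0.


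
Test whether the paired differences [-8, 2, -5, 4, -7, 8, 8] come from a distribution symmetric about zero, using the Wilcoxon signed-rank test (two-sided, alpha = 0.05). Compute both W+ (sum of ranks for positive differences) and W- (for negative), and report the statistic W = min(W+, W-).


Step 1: Drop any zero differences (none here) and take |d_i|.
|d| = [8, 2, 5, 4, 7, 8, 8]
Step 2: Midrank |d_i| (ties get averaged ranks).
ranks: |8|->6, |2|->1, |5|->3, |4|->2, |7|->4, |8|->6, |8|->6
Step 3: Attach original signs; sum ranks with positive sign and with negative sign.
W+ = 1 + 2 + 6 + 6 = 15
W- = 6 + 3 + 4 = 13
(Check: W+ + W- = 28 should equal n(n+1)/2 = 28.)
Step 4: Test statistic W = min(W+, W-) = 13.
Step 5: Ties in |d|, so use the tie-corrected normal approximation.
        E[W] = n(n+1)/4 = 7*8/4 = 14.
        Tie groups: |d|=8 (t=3); sum(t^3 - t) = 24.
        Var[W] = n(n+1)(2n+1)/24 - sum(t^3-t)/48 = 840/24 - 24/48 = 34.5.
        z = (W - E[W]) / sqrt(Var[W]) = (13 - 14) / 5.8737 = -0.1703.
        Two-sided p = 2*Phi(z) = 0.864813.
Step 6: alpha = 0.05. fail to reject H0.

W+ = 15, W- = 13, W = min = 13, p = 0.864813, fail to reject H0.


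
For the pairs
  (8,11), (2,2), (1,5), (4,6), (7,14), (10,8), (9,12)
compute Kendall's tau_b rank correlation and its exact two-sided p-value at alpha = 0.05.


Step 1: Enumerate the 21 unordered pairs (i,j) with i<j and classify each by sign(x_j-x_i) * sign(y_j-y_i).
  (1,2):dx=-6,dy=-9->C; (1,3):dx=-7,dy=-6->C; (1,4):dx=-4,dy=-5->C; (1,5):dx=-1,dy=+3->D
  (1,6):dx=+2,dy=-3->D; (1,7):dx=+1,dy=+1->C; (2,3):dx=-1,dy=+3->D; (2,4):dx=+2,dy=+4->C
  (2,5):dx=+5,dy=+12->C; (2,6):dx=+8,dy=+6->C; (2,7):dx=+7,dy=+10->C; (3,4):dx=+3,dy=+1->C
  (3,5):dx=+6,dy=+9->C; (3,6):dx=+9,dy=+3->C; (3,7):dx=+8,dy=+7->C; (4,5):dx=+3,dy=+8->C
  (4,6):dx=+6,dy=+2->C; (4,7):dx=+5,dy=+6->C; (5,6):dx=+3,dy=-6->D; (5,7):dx=+2,dy=-2->D
  (6,7):dx=-1,dy=+4->D
Step 2: C = 15, D = 6, total pairs = 21.
Step 3: tau = (C - D)/(n(n-1)/2) = (15 - 6)/21 = 0.428571.
Step 4: Exact two-sided p-value (enumerate n! = 5040 permutations of y under H0): p = 0.238889.
Step 5: alpha = 0.05. fail to reject H0.

tau_b = 0.4286 (C=15, D=6), p = 0.238889, fail to reject H0.


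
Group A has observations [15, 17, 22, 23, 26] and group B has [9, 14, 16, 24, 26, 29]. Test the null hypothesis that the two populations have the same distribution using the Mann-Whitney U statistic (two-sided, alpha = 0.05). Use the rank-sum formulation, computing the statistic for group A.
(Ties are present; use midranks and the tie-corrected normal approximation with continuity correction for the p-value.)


Step 1: Combine and sort all 11 observations; assign midranks.
sorted (value, group): (9,Y), (14,Y), (15,X), (16,Y), (17,X), (22,X), (23,X), (24,Y), (26,X), (26,Y), (29,Y)
ranks: 9->1, 14->2, 15->3, 16->4, 17->5, 22->6, 23->7, 24->8, 26->9.5, 26->9.5, 29->11
Step 2: Rank sum for X: R1 = 3 + 5 + 6 + 7 + 9.5 = 30.5.
Step 3: U_X = R1 - n1(n1+1)/2 = 30.5 - 5*6/2 = 30.5 - 15 = 15.5.
       U_Y = n1*n2 - U_X = 30 - 15.5 = 14.5.
Step 4: Ties are present, so use the tie-corrected normal approximation (with continuity correction) for the p-value.
Step 5: p-value = 1.000000; compare to alpha = 0.05. fail to reject H0.

U_X = 15.5, p = 1.000000, fail to reject H0 at alpha = 0.05.


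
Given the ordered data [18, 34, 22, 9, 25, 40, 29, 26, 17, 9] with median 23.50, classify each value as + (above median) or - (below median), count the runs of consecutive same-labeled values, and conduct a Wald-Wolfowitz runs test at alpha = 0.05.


Step 1: Compute median = 23.50; label A = above, B = below.
Labels in order: BABBAAAABB  (n_A = 5, n_B = 5)
Step 2: Count runs R = 5.
Step 3: Under H0 (random ordering), E[R] = 2*n_A*n_B/(n_A+n_B) + 1 = 2*5*5/10 + 1 = 6.0000.
        Var[R] = 2*n_A*n_B*(2*n_A*n_B - n_A - n_B) / ((n_A+n_B)^2 * (n_A+n_B-1)) = 2000/900 = 2.2222.
        SD[R] = 1.4907.
Step 4: Continuity-corrected z = (R + 0.5 - E[R]) / SD[R] = (5 + 0.5 - 6.0000) / 1.4907 = -0.3354.
Step 5: Two-sided p-value via normal approximation = 2*(1 - Phi(|z|)) = 0.737316.
Step 6: alpha = 0.05. fail to reject H0.

R = 5, z = -0.3354, p = 0.737316, fail to reject H0.


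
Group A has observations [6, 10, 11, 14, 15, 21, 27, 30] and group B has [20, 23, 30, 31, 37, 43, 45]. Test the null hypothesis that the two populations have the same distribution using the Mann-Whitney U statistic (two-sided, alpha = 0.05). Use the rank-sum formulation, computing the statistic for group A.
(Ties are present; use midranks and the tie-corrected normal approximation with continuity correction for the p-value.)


Step 1: Combine and sort all 15 observations; assign midranks.
sorted (value, group): (6,X), (10,X), (11,X), (14,X), (15,X), (20,Y), (21,X), (23,Y), (27,X), (30,X), (30,Y), (31,Y), (37,Y), (43,Y), (45,Y)
ranks: 6->1, 10->2, 11->3, 14->4, 15->5, 20->6, 21->7, 23->8, 27->9, 30->10.5, 30->10.5, 31->12, 37->13, 43->14, 45->15
Step 2: Rank sum for X: R1 = 1 + 2 + 3 + 4 + 5 + 7 + 9 + 10.5 = 41.5.
Step 3: U_X = R1 - n1(n1+1)/2 = 41.5 - 8*9/2 = 41.5 - 36 = 5.5.
       U_Y = n1*n2 - U_X = 56 - 5.5 = 50.5.
Step 4: Ties are present, so use the tie-corrected normal approximation (with continuity correction) for the p-value.
Step 5: p-value = 0.010826; compare to alpha = 0.05. reject H0.

U_X = 5.5, p = 0.010826, reject H0 at alpha = 0.05.


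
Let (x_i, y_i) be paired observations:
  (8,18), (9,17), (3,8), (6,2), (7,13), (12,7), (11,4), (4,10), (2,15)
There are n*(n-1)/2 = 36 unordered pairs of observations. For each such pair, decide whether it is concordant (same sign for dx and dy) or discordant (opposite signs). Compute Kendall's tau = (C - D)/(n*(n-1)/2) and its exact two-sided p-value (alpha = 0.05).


Step 1: Enumerate the 36 unordered pairs (i,j) with i<j and classify each by sign(x_j-x_i) * sign(y_j-y_i).
  (1,2):dx=+1,dy=-1->D; (1,3):dx=-5,dy=-10->C; (1,4):dx=-2,dy=-16->C; (1,5):dx=-1,dy=-5->C
  (1,6):dx=+4,dy=-11->D; (1,7):dx=+3,dy=-14->D; (1,8):dx=-4,dy=-8->C; (1,9):dx=-6,dy=-3->C
  (2,3):dx=-6,dy=-9->C; (2,4):dx=-3,dy=-15->C; (2,5):dx=-2,dy=-4->C; (2,6):dx=+3,dy=-10->D
  (2,7):dx=+2,dy=-13->D; (2,8):dx=-5,dy=-7->C; (2,9):dx=-7,dy=-2->C; (3,4):dx=+3,dy=-6->D
  (3,5):dx=+4,dy=+5->C; (3,6):dx=+9,dy=-1->D; (3,7):dx=+8,dy=-4->D; (3,8):dx=+1,dy=+2->C
  (3,9):dx=-1,dy=+7->D; (4,5):dx=+1,dy=+11->C; (4,6):dx=+6,dy=+5->C; (4,7):dx=+5,dy=+2->C
  (4,8):dx=-2,dy=+8->D; (4,9):dx=-4,dy=+13->D; (5,6):dx=+5,dy=-6->D; (5,7):dx=+4,dy=-9->D
  (5,8):dx=-3,dy=-3->C; (5,9):dx=-5,dy=+2->D; (6,7):dx=-1,dy=-3->C; (6,8):dx=-8,dy=+3->D
  (6,9):dx=-10,dy=+8->D; (7,8):dx=-7,dy=+6->D; (7,9):dx=-9,dy=+11->D; (8,9):dx=-2,dy=+5->D
Step 2: C = 17, D = 19, total pairs = 36.
Step 3: tau = (C - D)/(n(n-1)/2) = (17 - 19)/36 = -0.055556.
Step 4: Exact two-sided p-value (enumerate n! = 362880 permutations of y under H0): p = 0.919455.
Step 5: alpha = 0.05. fail to reject H0.

tau_b = -0.0556 (C=17, D=19), p = 0.919455, fail to reject H0.


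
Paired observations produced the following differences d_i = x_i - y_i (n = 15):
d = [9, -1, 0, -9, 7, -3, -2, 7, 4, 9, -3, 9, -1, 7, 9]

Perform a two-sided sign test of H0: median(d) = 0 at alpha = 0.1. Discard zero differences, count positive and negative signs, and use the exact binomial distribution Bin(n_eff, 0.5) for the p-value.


Step 1: Discard zero differences. Original n = 15; n_eff = number of nonzero differences = 14.
Nonzero differences (with sign): +9, -1, -9, +7, -3, -2, +7, +4, +9, -3, +9, -1, +7, +9
Step 2: Count signs: positive = 8, negative = 6.
Step 3: Under H0: P(positive) = 0.5, so the number of positives S ~ Bin(14, 0.5).
Step 4: Two-sided exact p-value = sum of Bin(14,0.5) probabilities at or below the observed probability = 0.790527.
Step 5: alpha = 0.1. fail to reject H0.

n_eff = 14, pos = 8, neg = 6, p = 0.790527, fail to reject H0.


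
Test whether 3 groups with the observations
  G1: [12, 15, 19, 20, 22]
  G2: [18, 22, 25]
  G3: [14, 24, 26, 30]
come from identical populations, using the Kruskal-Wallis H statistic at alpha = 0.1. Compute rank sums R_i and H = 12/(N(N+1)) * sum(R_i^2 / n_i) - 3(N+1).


Step 1: Combine all N = 12 observations and assign midranks.
sorted (value, group, rank): (12,G1,1), (14,G3,2), (15,G1,3), (18,G2,4), (19,G1,5), (20,G1,6), (22,G1,7.5), (22,G2,7.5), (24,G3,9), (25,G2,10), (26,G3,11), (30,G3,12)
Step 2: Sum ranks within each group.
R_1 = 22.5 (n_1 = 5)
R_2 = 21.5 (n_2 = 3)
R_3 = 34 (n_3 = 4)
Step 3: H = 12/(N(N+1)) * sum(R_i^2/n_i) - 3(N+1)
     = 12/(12*13) * (22.5^2/5 + 21.5^2/3 + 34^2/4) - 3*13
     = 0.076923 * 544.333 - 39
     = 2.871795.
Step 4: Ties present; correction factor C = 1 - 6/(12^3 - 12) = 0.996503. Corrected H = 2.871795 / 0.996503 = 2.881871.
Step 5: Under H0, H ~ chi^2(2); p-value = 0.236706.
Step 6: alpha = 0.1. fail to reject H0.

H = 2.8819, df = 2, p = 0.236706, fail to reject H0.


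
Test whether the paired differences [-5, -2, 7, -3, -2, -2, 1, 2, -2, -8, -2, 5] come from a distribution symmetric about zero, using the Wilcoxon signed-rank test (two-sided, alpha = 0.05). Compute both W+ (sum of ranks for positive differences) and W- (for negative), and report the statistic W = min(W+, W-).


Step 1: Drop any zero differences (none here) and take |d_i|.
|d| = [5, 2, 7, 3, 2, 2, 1, 2, 2, 8, 2, 5]
Step 2: Midrank |d_i| (ties get averaged ranks).
ranks: |5|->9.5, |2|->4.5, |7|->11, |3|->8, |2|->4.5, |2|->4.5, |1|->1, |2|->4.5, |2|->4.5, |8|->12, |2|->4.5, |5|->9.5
Step 3: Attach original signs; sum ranks with positive sign and with negative sign.
W+ = 11 + 1 + 4.5 + 9.5 = 26
W- = 9.5 + 4.5 + 8 + 4.5 + 4.5 + 4.5 + 12 + 4.5 = 52
(Check: W+ + W- = 78 should equal n(n+1)/2 = 78.)
Step 4: Test statistic W = min(W+, W-) = 26.
Step 5: Ties in |d|, so use the tie-corrected normal approximation.
        E[W] = n(n+1)/4 = 12*13/4 = 39.
        Tie groups: |d|=2 (t=6), |d|=5 (t=2); sum(t^3 - t) = 216.
        Var[W] = n(n+1)(2n+1)/24 - sum(t^3-t)/48 = 3900/24 - 216/48 = 158.
        z = (W - E[W]) / sqrt(Var[W]) = (26 - 39) / 12.5698 = -1.0342.
        Two-sided p = 2*Phi(z) = 0.301031.
Step 6: alpha = 0.05. fail to reject H0.

W+ = 26, W- = 52, W = min = 26, p = 0.301031, fail to reject H0.
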